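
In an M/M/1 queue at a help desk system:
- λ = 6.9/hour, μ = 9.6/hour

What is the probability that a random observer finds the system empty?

ρ = λ/μ = 6.9/9.6 = 0.7188
P(0) = 1 - ρ = 1 - 0.7188 = 0.2812
The server is idle 28.12% of the time.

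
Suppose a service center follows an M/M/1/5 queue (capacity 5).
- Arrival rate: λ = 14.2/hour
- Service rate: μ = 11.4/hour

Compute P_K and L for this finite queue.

ρ = λ/μ = 14.2/11.4 = 1.2456
P₀ = (1-ρ)/(1-ρ^(K+1)) = (1-1.2456)/(1-1.2456^6) = -0.245600/-2.73484 = 0.08980
P_K = P₀×ρ^K = 0.08980 × 1.2456^5 = 0.08980 × 2.9984 = 0.2693
Blocking probability P_5 = 0.2693 (26.93%)
L = ρ[1 - (K+1)ρ^K + Kρ^(K+1)] / [(1-ρ)(1-ρ^(K+1))]
L = 1.2456 × (1 - 6×2.99842 + 5×3.73484) / ((1 - 1.2456) × (1 - 3.73484)) = 3.1223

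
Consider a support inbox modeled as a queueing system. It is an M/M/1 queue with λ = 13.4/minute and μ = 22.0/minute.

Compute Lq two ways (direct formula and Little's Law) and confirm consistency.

Method 1 (direct): Lq = λ²/(μ(μ-λ)) = 179.56/(22.0 × 8.60) = 0.9490

Method 2 (Little's Law):
W = 1/(μ-λ) = 1/8.60 = 0.11628
Wq = W - 1/μ = 0.11628 - 0.045455 = 0.07082
Lq = λWq = 13.4 × 0.07082 = 0.9490 ✔ (matches Method 1)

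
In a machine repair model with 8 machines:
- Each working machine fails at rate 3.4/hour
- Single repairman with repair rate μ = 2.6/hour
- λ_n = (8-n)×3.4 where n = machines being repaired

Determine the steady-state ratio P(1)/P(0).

P(1)/P(0) = ∏_{i=0}^{1-1} λ_i/μ_{i+1}
= (8-0)×3.4/2.6
= 10.4615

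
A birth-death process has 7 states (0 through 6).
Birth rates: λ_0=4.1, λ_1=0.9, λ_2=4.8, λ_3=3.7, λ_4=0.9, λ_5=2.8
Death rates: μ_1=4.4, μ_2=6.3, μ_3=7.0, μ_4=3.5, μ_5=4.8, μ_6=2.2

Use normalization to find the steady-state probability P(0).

Ratios P(n)/P(0) = (λ₀···λₙ₋₁)/(μ₁···μₙ):
P(1)/P(0) = (4.1)/(4.4) = 0.9318
P(2)/P(0) = (4.1×0.9)/(4.4×6.3) = 0.1331
P(3)/P(0) = (4.1×0.9×4.8)/(4.4×6.3×7.0) = 0.09128
P(4)/P(0) = (4.1×0.9×4.8×3.7)/(4.4×6.3×7.0×3.5) = 0.09650
P(5)/P(0) = (4.1×0.9×4.8×3.7×0.9)/(4.4×6.3×7.0×3.5×4.8) = 0.01809
P(6)/P(0) = (4.1×0.9×4.8×3.7×0.9×2.8)/(4.4×6.3×7.0×3.5×4.8×2.2) = 0.02303

Normalization: ∑ P(n) = 1
P(0) × (1.0000 + 0.9318 + 0.1331 + 0.09128 + 0.09650 + 0.01809 + 0.02303) = 1
P(0) × 2.2938 = 1
P(0) = 1/2.2938 = 0.4360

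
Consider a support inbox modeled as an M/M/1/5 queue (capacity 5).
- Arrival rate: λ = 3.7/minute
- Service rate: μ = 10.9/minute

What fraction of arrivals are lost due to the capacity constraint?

ρ = λ/μ = 3.7/10.9 = 0.33945
P₀ = (1-ρ)/(1-ρ^(K+1)) = (1-0.33945)/(1-0.33945^6) = 0.66055/0.99847 = 0.6616
P_K = P₀×ρ^K = 0.6616 × 0.33945^5 = 0.6616 × 0.004507 = 0.002982
Blocking probability = 0.30%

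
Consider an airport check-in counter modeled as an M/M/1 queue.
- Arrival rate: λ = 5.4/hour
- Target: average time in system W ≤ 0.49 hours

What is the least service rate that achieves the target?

For M/M/1: W = 1/(μ-λ)
Need W ≤ 0.49, so 1/(μ-λ) ≤ 0.49
μ - λ ≥ 1/0.49 = 2.0408
μ ≥ 5.4 + 2.0408 = 7.4408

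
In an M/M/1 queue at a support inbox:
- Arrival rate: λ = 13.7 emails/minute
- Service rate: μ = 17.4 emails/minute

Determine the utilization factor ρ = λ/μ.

Server utilization: ρ = λ/μ
ρ = 13.7/17.4 = 0.7874
The server is busy 78.74% of the time.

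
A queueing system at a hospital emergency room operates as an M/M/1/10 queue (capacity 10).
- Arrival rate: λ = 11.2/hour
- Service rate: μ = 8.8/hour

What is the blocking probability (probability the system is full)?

ρ = λ/μ = 11.2/8.8 = 1.27273
P₀ = (1-ρ)/(1-ρ^(K+1)) = (1-1.27273)/(1-1.27273^11) = -0.2727/-13.1938 = 0.02067
P_K = P₀×ρ^K = 0.02067 × 1.27273^10 = 0.02067 × 11.1523 = 0.2305
Blocking probability = 23.05%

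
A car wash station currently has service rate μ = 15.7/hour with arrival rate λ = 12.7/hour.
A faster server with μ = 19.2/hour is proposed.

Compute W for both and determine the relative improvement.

System 1: ρ₁ = 12.7/15.7 = 0.8089, W₁ = 1/(15.7-12.7) = 0.333333
System 2: ρ₂ = 12.7/19.2 = 0.6615, W₂ = 1/(19.2-12.7) = 0.153846
Improvement: (W₁-W₂)/W₁ = (0.333333-0.153846)/0.333333 = 53.85%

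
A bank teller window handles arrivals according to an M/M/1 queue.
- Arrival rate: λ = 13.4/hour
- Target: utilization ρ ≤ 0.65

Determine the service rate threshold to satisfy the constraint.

ρ = λ/μ, so μ = λ/ρ
μ ≥ 13.4/0.65 = 20.6154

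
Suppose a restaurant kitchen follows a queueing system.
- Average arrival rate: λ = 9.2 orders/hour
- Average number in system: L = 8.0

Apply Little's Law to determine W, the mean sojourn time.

Little's Law: L = λW, so W = L/λ
W = 8.0/9.2 = 0.8696 hours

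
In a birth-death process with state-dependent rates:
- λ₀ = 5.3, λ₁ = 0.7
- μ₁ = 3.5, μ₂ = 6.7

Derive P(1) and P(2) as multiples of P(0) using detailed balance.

Balance equations:
State 0: λ₀P₀ = μ₁P₁ → P₁ = (λ₀/μ₁)P₀ = (5.3/3.5)P₀ = 1.5143P₀
State 1: P₂ = (λ₀λ₁)/(μ₁μ₂)P₀ = (5.3×0.7)/(3.5×6.7)P₀ = 0.1582P₀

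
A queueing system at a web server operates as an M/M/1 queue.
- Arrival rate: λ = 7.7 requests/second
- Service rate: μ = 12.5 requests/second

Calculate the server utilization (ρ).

Server utilization: ρ = λ/μ
ρ = 7.7/12.5 = 0.6160
The server is busy 61.60% of the time.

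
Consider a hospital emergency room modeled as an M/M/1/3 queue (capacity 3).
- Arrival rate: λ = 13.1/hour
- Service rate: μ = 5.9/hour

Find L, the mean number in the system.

ρ = λ/μ = 13.1/5.9 = 2.2203
P₀ = (1-ρ)/(1-ρ^(K+1)) = (1-2.2203)/(1-2.2203^4) = -1.2203/-23.3023 = 0.05237
P_K = P₀×ρ^K = 0.05237 × 2.2203^3 = 0.05237 × 10.9455 = 0.5732
L = ρ[1 - (K+1)ρ^K + Kρ^(K+1)] / [(1-ρ)(1-ρ^(K+1))]
L = 2.2203 × (1 - 4×10.9455 + 3×24.3023) / ((1 - 2.2203) × (1 - 24.3023)) = 2.3522 patients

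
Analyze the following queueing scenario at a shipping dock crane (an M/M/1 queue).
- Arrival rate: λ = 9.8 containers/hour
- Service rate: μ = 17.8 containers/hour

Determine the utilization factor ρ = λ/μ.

Server utilization: ρ = λ/μ
ρ = 9.8/17.8 = 0.5506
The server is busy 55.06% of the time.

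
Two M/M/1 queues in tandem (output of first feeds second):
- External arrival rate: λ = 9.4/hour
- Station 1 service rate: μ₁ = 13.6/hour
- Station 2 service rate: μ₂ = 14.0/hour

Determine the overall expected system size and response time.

By Jackson's theorem, each station behaves as independent M/M/1.
Station 1: ρ₁ = 9.4/13.6 = 0.6912, L₁ = ρ₁/(1-ρ₁) = λ/(μ₁-λ) = 9.4/4.20 = 2.2381
Station 2: ρ₂ = 9.4/14.0 = 0.6714, L₂ = ρ₂/(1-ρ₂) = λ/(μ₂-λ) = 9.4/4.60 = 2.0435
Total: L = L₁ + L₂ = 2.2381 + 2.0435 = 4.2816
W = L/λ = 4.2816/9.4 = 0.4555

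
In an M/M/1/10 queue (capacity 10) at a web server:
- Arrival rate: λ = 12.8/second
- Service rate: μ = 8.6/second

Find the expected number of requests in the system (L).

ρ = λ/μ = 12.8/8.6 = 1.48837
P₀ = (1-ρ)/(1-ρ^(K+1)) = (1-1.48837)/(1-1.48837^11) = -0.48837/-78.3999 = 0.006229
P_K = P₀×ρ^K = 0.006229 × 1.48837^10 = 0.006229 × 53.3469 = 0.3323
L = ρ[1 - (K+1)ρ^K + Kρ^(K+1)] / [(1-ρ)(1-ρ^(K+1))]
L = 1.48837 × (1 - 11×53.3469 + 10×79.3999) / ((1 - 1.48837) × (1 - 79.3999)) = 8.0927 requests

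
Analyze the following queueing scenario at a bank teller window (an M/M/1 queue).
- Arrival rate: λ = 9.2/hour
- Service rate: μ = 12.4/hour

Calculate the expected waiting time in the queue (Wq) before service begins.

First, compute utilization: ρ = λ/μ = 9.2/12.4 = 0.7419
For M/M/1: Wq = λ/(μ(μ-λ))
Wq = 9.2/(12.4 × (12.4-9.2))
Wq = 9.2/(12.4 × 3.20)
Wq = 0.2319 hours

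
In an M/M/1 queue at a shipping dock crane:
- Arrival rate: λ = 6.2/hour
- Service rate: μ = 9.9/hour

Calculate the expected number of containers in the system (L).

ρ = λ/μ = 6.2/9.9 = 0.6263
For M/M/1: L = λ/(μ-λ)
L = 6.2/(9.9-6.2) = 6.2/3.70
L = 1.6757 containers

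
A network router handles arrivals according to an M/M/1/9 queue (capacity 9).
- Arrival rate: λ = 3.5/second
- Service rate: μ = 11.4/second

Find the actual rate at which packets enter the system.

ρ = λ/μ = 3.5/11.4 = 0.30702
P₀ = (1-ρ)/(1-ρ^(K+1)) = (1-0.30702)/(1-0.30702^10) = 0.6930/1.0000 = 0.6930
P_K = P₀×ρ^K = 0.6930 × 0.30702^9 = 0.6930 × 0.00002424 = 0.00001680
λ_eff = λ(1-P_K) = 3.5 × (1 - 0.00001680) = 3.5 × 0.99998 = 3.4999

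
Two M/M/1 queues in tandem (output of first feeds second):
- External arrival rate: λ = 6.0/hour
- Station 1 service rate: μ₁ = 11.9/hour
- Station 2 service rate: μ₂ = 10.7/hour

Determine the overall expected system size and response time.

By Jackson's theorem, each station behaves as independent M/M/1.
Station 1: ρ₁ = 6.0/11.9 = 0.5042, L₁ = ρ₁/(1-ρ₁) = λ/(μ₁-λ) = 6.0/5.90 = 1.016949
Station 2: ρ₂ = 6.0/10.7 = 0.5607, L₂ = ρ₂/(1-ρ₂) = λ/(μ₂-λ) = 6.0/4.70 = 1.276596
Total: L = L₁ + L₂ = 1.016949 + 1.276596 = 2.29354
W = L/λ = 2.29354/6.0 = 0.3823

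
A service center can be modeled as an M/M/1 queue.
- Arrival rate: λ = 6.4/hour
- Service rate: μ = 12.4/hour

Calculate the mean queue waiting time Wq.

First, compute utilization: ρ = λ/μ = 6.4/12.4 = 0.5161
For M/M/1: Wq = λ/(μ(μ-λ))
Wq = 6.4/(12.4 × (12.4-6.4))
Wq = 6.4/(12.4 × 6.00)
Wq = 0.08602 hours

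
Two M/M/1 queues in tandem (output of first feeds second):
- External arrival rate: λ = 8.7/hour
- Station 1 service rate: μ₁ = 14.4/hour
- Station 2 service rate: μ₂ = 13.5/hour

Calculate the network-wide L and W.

By Jackson's theorem, each station behaves as independent M/M/1.
Station 1: ρ₁ = 8.7/14.4 = 0.6042, L₁ = ρ₁/(1-ρ₁) = λ/(μ₁-λ) = 8.7/5.70 = 1.5263
Station 2: ρ₂ = 8.7/13.5 = 0.6444, L₂ = ρ₂/(1-ρ₂) = λ/(μ₂-λ) = 8.7/4.80 = 1.8125
Total: L = L₁ + L₂ = 1.5263 + 1.8125 = 3.3388
W = L/λ = 3.3388/8.7 = 0.3838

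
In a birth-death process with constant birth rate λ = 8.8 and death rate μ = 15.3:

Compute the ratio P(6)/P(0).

For constant rates: P(n)/P(0) = (λ/μ)^n
P(6)/P(0) = (8.8/15.3)^6 = 0.57516^6 = 0.03620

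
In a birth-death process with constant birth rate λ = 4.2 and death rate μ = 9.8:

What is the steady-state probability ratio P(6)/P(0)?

For constant rates: P(n)/P(0) = (λ/μ)^n
P(6)/P(0) = (4.2/9.8)^6 = 0.42857^6 = 0.006196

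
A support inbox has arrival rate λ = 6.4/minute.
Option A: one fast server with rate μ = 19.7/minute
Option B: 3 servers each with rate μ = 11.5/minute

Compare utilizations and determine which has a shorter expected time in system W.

Option A: single server μ = 19.7 (M/M/1)
  ρ_A = 6.4/19.7 = 0.3249
  W_A = 1/(μ-λ) = 1/(19.7-6.4) = 1/13.30 = 0.07519

Option B: 3 servers μ = 11.5 (M/M/3)
  ρ_B = λ/(cμ) = 6.4/(3×11.5) = 0.1855
  Offered load a = λ/μ = cρ = 6.4/11.5 = 0.5565
  P₀ = [ Σₙ₌₀^2 aⁿ/n! + a^3/(3!(1-ρ)) ]⁻¹
  Σ = a^0/0! + a^1/1! + a^2/2! = 1.0000 + 0.5565 + 0.1549 = 1.7114
  a^3/(3!(1-ρ)) = 0.17236/(6 × 0.81449) = 0.03527
  P₀ = 1/(1.7114 + 0.03527) = 0.5725
  Lq = P₀·a^3·ρ / (3!(1-ρ)²) = 0.57252 × 0.17236 × 0.18551 / (6 × 0.66340) = 0.004599
  Wq_B = Lq/λ = 0.004599/6.4 = 0.0007186
  W_B = Wq_B + 1/μ = 0.0007186 + 0.08696 = 0.08768

Since W_A = 0.07519 < W_B = 0.08768, Option A (single fast server) has the shorter time in system.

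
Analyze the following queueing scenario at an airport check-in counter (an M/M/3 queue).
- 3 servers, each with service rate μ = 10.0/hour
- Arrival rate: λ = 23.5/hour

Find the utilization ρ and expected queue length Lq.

Traffic intensity: ρ = λ/(cμ) = 23.5/(3×10.0) = 0.7833
Since ρ = 0.7833 < 1, system is stable.
Offered load a = λ/μ = cρ = 23.5/10.0 = 2.3500
P₀ = [ Σₙ₌₀^2 aⁿ/n! + a^3/(3!(1-ρ)) ]⁻¹
Σ = a^0/0! + a^1/1! + a^2/2! = 1.0000 + 2.3500 + 2.7613 = 6.1113
a^3/(3!(1-ρ)) = 12.9779/(6 × 0.216667) = 9.9830
P₀ = 1/(6.1113 + 9.9830) = 0.06213
Lq = P₀·a^3·ρ / (3!(1-ρ)²) = 0.062134 × 12.9779 × 0.78333 / (6 × 0.046944) = 2.2426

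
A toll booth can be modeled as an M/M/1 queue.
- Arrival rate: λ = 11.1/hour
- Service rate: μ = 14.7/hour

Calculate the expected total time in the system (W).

First, compute utilization: ρ = λ/μ = 11.1/14.7 = 0.7551
For M/M/1: W = 1/(μ-λ)
W = 1/(14.7-11.1) = 1/3.60
W = 0.2778 hours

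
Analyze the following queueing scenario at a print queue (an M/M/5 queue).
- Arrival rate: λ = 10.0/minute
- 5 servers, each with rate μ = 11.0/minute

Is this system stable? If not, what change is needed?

Stability requires ρ = λ/(cμ) < 1
ρ = 10.0/(5 × 11.0) = 10.0/55.00 = 0.1818
Since 0.1818 < 1, the system is STABLE.
The servers are busy 18.18% of the time.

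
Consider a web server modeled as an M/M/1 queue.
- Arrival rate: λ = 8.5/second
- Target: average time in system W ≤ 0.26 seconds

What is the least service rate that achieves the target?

For M/M/1: W = 1/(μ-λ)
Need W ≤ 0.26, so 1/(μ-λ) ≤ 0.26
μ - λ ≥ 1/0.26 = 3.8462
μ ≥ 8.5 + 3.8462 = 12.3462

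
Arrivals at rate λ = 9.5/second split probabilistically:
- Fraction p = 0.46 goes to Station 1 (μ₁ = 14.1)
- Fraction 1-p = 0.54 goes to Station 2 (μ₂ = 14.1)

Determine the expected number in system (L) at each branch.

Effective rates: λ₁ = 9.5×0.46 = 4.37, λ₂ = 9.5×0.54 = 5.13
Station 1: ρ₁ = 4.37/14.1 = 0.3099, L₁ = ρ₁/(1-ρ₁) = 0.3099/(1-0.3099) = 0.4491
Station 2: ρ₂ = 5.13/14.1 = 0.36383, L₂ = ρ₂/(1-ρ₂) = 0.36383/(1-0.36383) = 0.5719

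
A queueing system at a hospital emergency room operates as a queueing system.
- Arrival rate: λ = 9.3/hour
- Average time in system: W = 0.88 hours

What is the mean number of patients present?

Little's Law: L = λW
L = 9.3 × 0.88 = 8.1840 patients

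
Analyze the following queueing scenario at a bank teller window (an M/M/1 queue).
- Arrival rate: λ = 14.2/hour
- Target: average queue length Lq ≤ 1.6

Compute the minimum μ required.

For M/M/1: Lq = λ²/(μ(μ-λ))
Need Lq ≤ 1.6, i.e. μ(μ-λ) ≥ λ²/1.6
μ² - 14.2μ - 201.64/1.6 ≥ 0  →  μ² - 14.2μ - 126.0250 ≥ 0
Quadratic formula (positive root): μ = [λ + √(λ² + 4×126.0250)]/2
Discriminant: 201.64 + 4×126.0250 = 705.7400, √705.7400 = 26.5658
μ ≥ (14.2 + 26.5658)/2 = 20.3829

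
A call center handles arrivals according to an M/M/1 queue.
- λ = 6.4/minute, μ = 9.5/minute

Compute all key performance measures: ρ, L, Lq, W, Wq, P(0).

Step 1: ρ = λ/μ = 6.4/9.5 = 0.6737
Step 2: L = λ/(μ-λ) = 6.4/3.10 = 2.0645
Step 3: Lq = λ²/(μ(μ-λ)) = 40.96/(9.5×3.10) = 1.3908
Step 4: W = 1/(μ-λ) = 1/3.10 = 0.32258
Step 5: Wq = λ/(μ(μ-λ)) = 6.4/(9.5×3.10) = 0.2173
Step 6: P(0) = 1-ρ = 0.3263
Verify: L = λW = 6.4×0.32258 = 2.0645 ✔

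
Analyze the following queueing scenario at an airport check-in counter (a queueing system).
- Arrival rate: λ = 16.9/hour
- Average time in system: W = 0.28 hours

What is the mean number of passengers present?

Little's Law: L = λW
L = 16.9 × 0.28 = 4.7320 passengers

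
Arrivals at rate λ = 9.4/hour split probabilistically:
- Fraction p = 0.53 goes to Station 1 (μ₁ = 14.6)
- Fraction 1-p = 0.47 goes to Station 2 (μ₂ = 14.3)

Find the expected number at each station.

Effective rates: λ₁ = 9.4×0.53 = 4.982, λ₂ = 9.4×0.47 = 4.418
Station 1: ρ₁ = 4.982/14.6 = 0.34123, L₁ = ρ₁/(1-ρ₁) = 0.34123/(1-0.34123) = 0.5180
Station 2: ρ₂ = 4.418/14.3 = 0.30895, L₂ = ρ₂/(1-ρ₂) = 0.30895/(1-0.30895) = 0.4471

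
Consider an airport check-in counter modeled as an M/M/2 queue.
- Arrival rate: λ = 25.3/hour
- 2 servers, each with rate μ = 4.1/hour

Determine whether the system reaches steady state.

Stability requires ρ = λ/(cμ) < 1
ρ = 25.3/(2 × 4.1) = 25.3/8.20 = 3.0854
Since 3.0854 ≥ 1, the system is UNSTABLE.
Need c > λ/μ = 25.3/4.1 = 6.17.
Minimum servers needed: c = 7.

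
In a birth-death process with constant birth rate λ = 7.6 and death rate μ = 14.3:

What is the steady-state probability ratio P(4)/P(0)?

For constant rates: P(n)/P(0) = (λ/μ)^n
P(4)/P(0) = (7.6/14.3)^4 = 0.53147^4 = 0.07978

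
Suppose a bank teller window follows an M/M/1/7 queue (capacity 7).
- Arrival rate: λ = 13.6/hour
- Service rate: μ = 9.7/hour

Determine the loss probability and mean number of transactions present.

ρ = λ/μ = 13.6/9.7 = 1.40206
P₀ = (1-ρ)/(1-ρ^(K+1)) = (1-1.40206)/(1-1.40206^8) = -0.4021/-13.9325 = 0.02886
P_K = P₀×ρ^K = 0.028858 × 1.40206^7 = 0.028858 × 10.6504 = 0.3073
Blocking probability P_7 = 0.3073 (30.73%)
L = ρ[1 - (K+1)ρ^K + Kρ^(K+1)] / [(1-ρ)(1-ρ^(K+1))]
L = 1.40206 × (1 - 8×10.6504 + 7×14.9325) / ((1 - 1.40206) × (1 - 14.9325)) = 5.0870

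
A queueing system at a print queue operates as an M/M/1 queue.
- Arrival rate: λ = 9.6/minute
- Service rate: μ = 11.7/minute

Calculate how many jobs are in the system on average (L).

ρ = λ/μ = 9.6/11.7 = 0.8205
For M/M/1: L = λ/(μ-λ)
L = 9.6/(11.7-9.6) = 9.6/2.10
L = 4.5714 jobs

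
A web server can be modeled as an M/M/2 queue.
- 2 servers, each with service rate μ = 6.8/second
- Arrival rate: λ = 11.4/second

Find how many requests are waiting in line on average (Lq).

Traffic intensity: ρ = λ/(cμ) = 11.4/(2×6.8) = 0.8382
Since ρ = 0.8382 < 1, system is stable.
Offered load a = λ/μ = cρ = 11.4/6.8 = 1.6765
P₀ = [ Σₙ₌₀^1 aⁿ/n! + a^2/(2!(1-ρ)) ]⁻¹
Σ = a^0/0! + a^1/1! = 1.0000 + 1.6765 = 2.6765
a^2/(2!(1-ρ)) = 2.810554/(2 × 0.1617647) = 8.6872
P₀ = 1/(2.6765 + 8.6872) = 0.08800
Lq = P₀·a^2·ρ / (2!(1-ρ)²) = 0.0880000 × 2.81055 × 0.838235 / (2 × 0.0261678) = 3.9613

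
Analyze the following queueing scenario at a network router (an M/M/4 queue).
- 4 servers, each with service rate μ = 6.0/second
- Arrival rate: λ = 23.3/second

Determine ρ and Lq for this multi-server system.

Traffic intensity: ρ = λ/(cμ) = 23.3/(4×6.0) = 0.9708
Since ρ = 0.9708 < 1, system is stable.
Offered load a = λ/μ = cρ = 23.3/6.0 = 3.8833
P₀ = [ Σₙ₌₀^3 aⁿ/n! + a^4/(4!(1-ρ)) ]⁻¹
Σ = a^0/0! + a^1/1! + a^2/2! + a^3/3! = 1.00000 + 3.88333 + 7.54014 + 9.76029 = 22.1838
a^4/(4!(1-ρ)) = 227.41478/(24 × 0.029166667) = 324.8783
P₀ = 1/(22.1838 + 324.8783) = 0.002881
Lq = P₀·a^4·ρ / (4!(1-ρ)²) = 0.00288133 × 227.4148 × 0.970833 / (24 × 0.000850694) = 31.1581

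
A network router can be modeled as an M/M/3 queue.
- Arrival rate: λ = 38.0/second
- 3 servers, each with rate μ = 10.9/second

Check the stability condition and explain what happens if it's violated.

Stability requires ρ = λ/(cμ) < 1
ρ = 38.0/(3 × 10.9) = 38.0/32.70 = 1.1621
Since 1.1621 ≥ 1, the system is UNSTABLE.
Need c > λ/μ = 38.0/10.9 = 3.49.
Minimum servers needed: c = 4.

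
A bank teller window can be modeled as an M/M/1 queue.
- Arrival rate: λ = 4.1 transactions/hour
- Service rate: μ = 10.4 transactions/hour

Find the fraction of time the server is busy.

Server utilization: ρ = λ/μ
ρ = 4.1/10.4 = 0.3942
The server is busy 39.42% of the time.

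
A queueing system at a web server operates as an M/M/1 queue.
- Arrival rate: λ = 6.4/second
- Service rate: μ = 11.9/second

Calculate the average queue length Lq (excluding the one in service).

ρ = λ/μ = 6.4/11.9 = 0.5378
For M/M/1: Lq = λ²/(μ(μ-λ))
Lq = 40.96/(11.9 × 5.50)
Lq = 0.6258 requests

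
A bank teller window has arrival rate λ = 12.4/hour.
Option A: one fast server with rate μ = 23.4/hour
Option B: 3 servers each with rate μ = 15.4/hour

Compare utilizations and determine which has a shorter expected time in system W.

Option A: single server μ = 23.4 (M/M/1)
  ρ_A = 12.4/23.4 = 0.5299
  W_A = 1/(μ-λ) = 1/(23.4-12.4) = 1/11.00 = 0.09091

Option B: 3 servers μ = 15.4 (M/M/3)
  ρ_B = λ/(cμ) = 12.4/(3×15.4) = 0.2684
  Offered load a = λ/μ = cρ = 12.4/15.4 = 0.8052
  P₀ = [ Σₙ₌₀^2 aⁿ/n! + a^3/(3!(1-ρ)) ]⁻¹
  Σ = a^0/0! + a^1/1! + a^2/2! = 1.0000 + 0.8052 + 0.3242 = 2.1294
  a^3/(3!(1-ρ)) = 0.5220/(6 × 0.7316) = 0.1189
  P₀ = 1/(2.1294 + 0.1189) = 0.4448
  Lq = P₀·a^3·ρ / (3!(1-ρ)²) = 0.4448 × 0.5220 × 0.2684 / (6 × 0.5352) = 0.01941
  Wq_B = Lq/λ = 0.01941/12.4 = 0.001565
  W_B = Wq_B + 1/μ = 0.001565 + 0.06494 = 0.06650

Since W_B = 0.06650 < W_A = 0.09091, Option B (multiple servers) has the shorter time in system.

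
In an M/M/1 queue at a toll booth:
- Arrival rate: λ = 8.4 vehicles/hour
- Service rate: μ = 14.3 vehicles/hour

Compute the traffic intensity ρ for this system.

Server utilization: ρ = λ/μ
ρ = 8.4/14.3 = 0.5874
The server is busy 58.74% of the time.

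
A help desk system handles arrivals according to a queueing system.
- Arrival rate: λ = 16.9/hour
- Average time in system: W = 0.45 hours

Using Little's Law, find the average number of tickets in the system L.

Little's Law: L = λW
L = 16.9 × 0.45 = 7.6050 tickets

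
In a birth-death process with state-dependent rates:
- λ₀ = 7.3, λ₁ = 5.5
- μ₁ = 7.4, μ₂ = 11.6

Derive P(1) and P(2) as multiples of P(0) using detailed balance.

Balance equations:
State 0: λ₀P₀ = μ₁P₁ → P₁ = (λ₀/μ₁)P₀ = (7.3/7.4)P₀ = 0.9865P₀
State 1: P₂ = (λ₀λ₁)/(μ₁μ₂)P₀ = (7.3×5.5)/(7.4×11.6)P₀ = 0.4677P₀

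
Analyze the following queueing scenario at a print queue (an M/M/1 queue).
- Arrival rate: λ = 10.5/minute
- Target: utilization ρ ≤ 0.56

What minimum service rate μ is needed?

ρ = λ/μ, so μ = λ/ρ
μ ≥ 10.5/0.56 = 18.7500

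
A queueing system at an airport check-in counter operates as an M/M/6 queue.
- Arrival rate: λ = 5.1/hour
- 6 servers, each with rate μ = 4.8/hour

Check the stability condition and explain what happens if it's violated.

Stability requires ρ = λ/(cμ) < 1
ρ = 5.1/(6 × 4.8) = 5.1/28.80 = 0.1771
Since 0.1771 < 1, the system is STABLE.
The servers are busy 17.71% of the time.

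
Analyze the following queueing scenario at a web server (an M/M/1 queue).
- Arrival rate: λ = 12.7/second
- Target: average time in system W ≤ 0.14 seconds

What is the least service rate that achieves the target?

For M/M/1: W = 1/(μ-λ)
Need W ≤ 0.14, so 1/(μ-λ) ≤ 0.14
μ - λ ≥ 1/0.14 = 7.1429
μ ≥ 12.7 + 7.1429 = 19.8429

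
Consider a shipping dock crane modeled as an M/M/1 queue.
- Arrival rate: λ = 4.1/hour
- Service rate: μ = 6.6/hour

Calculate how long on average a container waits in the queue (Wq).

First, compute utilization: ρ = λ/μ = 4.1/6.6 = 0.6212
For M/M/1: Wq = λ/(μ(μ-λ))
Wq = 4.1/(6.6 × (6.6-4.1))
Wq = 4.1/(6.6 × 2.50)
Wq = 0.2485 hours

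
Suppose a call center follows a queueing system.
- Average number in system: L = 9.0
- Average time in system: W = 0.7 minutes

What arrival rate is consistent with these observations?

Little's Law: L = λW, so λ = L/W
λ = 9.0/0.7 = 12.8571 calls/minute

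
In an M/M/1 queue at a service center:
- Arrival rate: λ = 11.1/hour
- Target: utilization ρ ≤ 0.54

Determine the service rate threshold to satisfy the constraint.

ρ = λ/μ, so μ = λ/ρ
μ ≥ 11.1/0.54 = 20.5556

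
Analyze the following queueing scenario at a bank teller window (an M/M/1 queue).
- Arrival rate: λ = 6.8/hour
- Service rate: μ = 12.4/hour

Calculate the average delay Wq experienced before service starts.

First, compute utilization: ρ = λ/μ = 6.8/12.4 = 0.5484
For M/M/1: Wq = λ/(μ(μ-λ))
Wq = 6.8/(12.4 × (12.4-6.8))
Wq = 6.8/(12.4 × 5.60)
Wq = 0.09793 hours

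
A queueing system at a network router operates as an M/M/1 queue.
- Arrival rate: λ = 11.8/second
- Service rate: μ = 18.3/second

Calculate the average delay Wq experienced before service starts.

First, compute utilization: ρ = λ/μ = 11.8/18.3 = 0.6448
For M/M/1: Wq = λ/(μ(μ-λ))
Wq = 11.8/(18.3 × (18.3-11.8))
Wq = 11.8/(18.3 × 6.50)
Wq = 0.09920 seconds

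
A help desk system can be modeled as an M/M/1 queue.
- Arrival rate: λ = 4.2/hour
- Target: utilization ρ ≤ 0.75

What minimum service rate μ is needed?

ρ = λ/μ, so μ = λ/ρ
μ ≥ 4.2/0.75 = 5.6000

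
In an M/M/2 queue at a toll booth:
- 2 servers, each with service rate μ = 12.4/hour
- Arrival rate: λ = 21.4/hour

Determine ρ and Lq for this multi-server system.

Traffic intensity: ρ = λ/(cμ) = 21.4/(2×12.4) = 0.8629
Since ρ = 0.8629 < 1, system is stable.
Offered load a = λ/μ = cρ = 21.4/12.4 = 1.7258
P₀ = [ Σₙ₌₀^1 aⁿ/n! + a^2/(2!(1-ρ)) ]⁻¹
Σ = a^0/0! + a^1/1! = 1.0000 + 1.7258 = 2.7258
a^2/(2!(1-ρ)) = 2.97841/(2 × 0.137097) = 10.8624
P₀ = 1/(2.7258 + 10.8624) = 0.07359
Lq = P₀·a^2·ρ / (2!(1-ρ)²) = 0.0735931 × 2.97841 × 0.862903 / (2 × 0.0187955) = 5.0315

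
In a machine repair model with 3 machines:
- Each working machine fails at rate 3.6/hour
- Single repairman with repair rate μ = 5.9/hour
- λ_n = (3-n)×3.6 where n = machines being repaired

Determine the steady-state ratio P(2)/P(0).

P(2)/P(0) = ∏_{i=0}^{2-1} λ_i/μ_{i+1}
= (3-0)×3.6/5.9 × (3-1)×3.6/5.9
= 2.2338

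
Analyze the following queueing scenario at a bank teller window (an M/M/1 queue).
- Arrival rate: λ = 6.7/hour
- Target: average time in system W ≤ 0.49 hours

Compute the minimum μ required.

For M/M/1: W = 1/(μ-λ)
Need W ≤ 0.49, so 1/(μ-λ) ≤ 0.49
μ - λ ≥ 1/0.49 = 2.0408
μ ≥ 6.7 + 2.0408 = 8.7408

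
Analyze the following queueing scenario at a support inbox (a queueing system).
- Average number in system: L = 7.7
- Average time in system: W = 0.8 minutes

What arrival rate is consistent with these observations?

Little's Law: L = λW, so λ = L/W
λ = 7.7/0.8 = 9.6250 emails/minute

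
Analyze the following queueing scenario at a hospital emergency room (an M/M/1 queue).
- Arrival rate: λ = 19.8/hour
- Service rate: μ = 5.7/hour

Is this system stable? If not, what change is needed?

Stability requires ρ = λ/(cμ) < 1
ρ = 19.8/(1 × 5.7) = 19.8/5.70 = 3.4737
Since 3.4737 ≥ 1, the system is UNSTABLE.
Queue grows without bound. Need μ > λ = 19.8.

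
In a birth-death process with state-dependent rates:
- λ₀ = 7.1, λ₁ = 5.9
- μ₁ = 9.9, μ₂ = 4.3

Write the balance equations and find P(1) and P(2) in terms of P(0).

Balance equations:
State 0: λ₀P₀ = μ₁P₁ → P₁ = (λ₀/μ₁)P₀ = (7.1/9.9)P₀ = 0.7172P₀
State 1: P₂ = (λ₀λ₁)/(μ₁μ₂)P₀ = (7.1×5.9)/(9.9×4.3)P₀ = 0.9840P₀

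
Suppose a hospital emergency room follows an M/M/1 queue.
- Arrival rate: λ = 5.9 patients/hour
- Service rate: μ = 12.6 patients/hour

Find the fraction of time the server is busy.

Server utilization: ρ = λ/μ
ρ = 5.9/12.6 = 0.4683
The server is busy 46.83% of the time.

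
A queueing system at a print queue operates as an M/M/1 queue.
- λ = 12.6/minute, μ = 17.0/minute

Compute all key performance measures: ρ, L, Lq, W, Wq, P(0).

Step 1: ρ = λ/μ = 12.6/17.0 = 0.7412
Step 2: L = λ/(μ-λ) = 12.6/4.40 = 2.8636
Step 3: Lq = λ²/(μ(μ-λ)) = 158.76/(17.0×4.40) = 2.1225
Step 4: W = 1/(μ-λ) = 1/4.40 = 0.22727
Step 5: Wq = λ/(μ(μ-λ)) = 12.6/(17.0×4.40) = 0.1684
Step 6: P(0) = 1-ρ = 0.2588
Verify: L = λW = 12.6×0.22727 = 2.8636 ✔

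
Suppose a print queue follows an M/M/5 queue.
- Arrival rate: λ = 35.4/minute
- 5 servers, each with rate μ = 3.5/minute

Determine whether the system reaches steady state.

Stability requires ρ = λ/(cμ) < 1
ρ = 35.4/(5 × 3.5) = 35.4/17.50 = 2.0229
Since 2.0229 ≥ 1, the system is UNSTABLE.
Need c > λ/μ = 35.4/3.5 = 10.11.
Minimum servers needed: c = 11.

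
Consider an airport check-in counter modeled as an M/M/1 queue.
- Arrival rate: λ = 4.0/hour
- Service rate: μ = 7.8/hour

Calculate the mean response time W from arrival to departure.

First, compute utilization: ρ = λ/μ = 4.0/7.8 = 0.5128
For M/M/1: W = 1/(μ-λ)
W = 1/(7.8-4.0) = 1/3.80
W = 0.2632 hours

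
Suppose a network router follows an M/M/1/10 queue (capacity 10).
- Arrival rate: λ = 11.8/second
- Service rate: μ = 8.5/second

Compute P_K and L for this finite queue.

ρ = λ/μ = 11.8/8.5 = 1.388235
P₀ = (1-ρ)/(1-ρ^(K+1)) = (1-1.388235)/(1-1.388235^11) = -0.3882/-35.9057 = 0.01081
P_K = P₀×ρ^K = 0.01081 × 1.388235^10 = 0.01081 × 26.5846 = 0.2874
Blocking probability P_10 = 0.2874 (28.74%)
L = ρ[1 - (K+1)ρ^K + Kρ^(K+1)] / [(1-ρ)(1-ρ^(K+1))]
L = 1.388235 × (1 - 11×26.5846 + 10×36.9057) / ((1 - 1.388235) × (1 - 36.9057)) = 7.7306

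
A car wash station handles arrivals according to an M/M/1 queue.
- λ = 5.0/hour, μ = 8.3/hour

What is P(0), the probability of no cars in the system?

ρ = λ/μ = 5.0/8.3 = 0.6024
P(0) = 1 - ρ = 1 - 0.6024 = 0.3976
The server is idle 39.76% of the time.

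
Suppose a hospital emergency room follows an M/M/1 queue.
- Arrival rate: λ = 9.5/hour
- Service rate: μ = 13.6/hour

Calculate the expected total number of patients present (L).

ρ = λ/μ = 9.5/13.6 = 0.6985
For M/M/1: L = λ/(μ-λ)
L = 9.5/(13.6-9.5) = 9.5/4.10
L = 2.3171 patients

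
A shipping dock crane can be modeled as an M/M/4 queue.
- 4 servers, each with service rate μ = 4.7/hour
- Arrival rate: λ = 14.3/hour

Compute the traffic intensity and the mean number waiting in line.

Traffic intensity: ρ = λ/(cμ) = 14.3/(4×4.7) = 0.7606
Since ρ = 0.7606 < 1, system is stable.
Offered load a = λ/μ = cρ = 14.3/4.7 = 3.0426
P₀ = [ Σₙ₌₀^3 aⁿ/n! + a^4/(4!(1-ρ)) ]⁻¹
Σ = a^0/0! + a^1/1! + a^2/2! + a^3/3! = 1.00000 + 3.04255 + 4.62856 + 4.69422 = 13.3653
a^4/(4!(1-ρ)) = 85.6945/(24 × 0.239362) = 14.9172
P₀ = 1/(13.3653 + 14.9172) = 0.03536
Lq = P₀·a^4·ρ / (4!(1-ρ)²) = 0.035358 × 85.6945 × 0.76064 / (24 × 0.057294) = 1.6761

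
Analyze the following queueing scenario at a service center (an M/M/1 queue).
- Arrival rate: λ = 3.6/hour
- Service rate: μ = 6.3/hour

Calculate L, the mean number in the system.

ρ = λ/μ = 3.6/6.3 = 0.5714
For M/M/1: L = λ/(μ-λ)
L = 3.6/(6.3-3.6) = 3.6/2.70
L = 1.3333 customers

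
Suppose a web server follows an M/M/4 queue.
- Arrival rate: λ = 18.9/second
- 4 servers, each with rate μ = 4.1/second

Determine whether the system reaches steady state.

Stability requires ρ = λ/(cμ) < 1
ρ = 18.9/(4 × 4.1) = 18.9/16.40 = 1.1524
Since 1.1524 ≥ 1, the system is UNSTABLE.
Need c > λ/μ = 18.9/4.1 = 4.61.
Minimum servers needed: c = 5.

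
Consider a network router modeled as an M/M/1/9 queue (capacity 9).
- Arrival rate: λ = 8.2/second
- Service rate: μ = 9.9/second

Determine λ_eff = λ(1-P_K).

ρ = λ/μ = 8.2/9.9 = 0.828283
P₀ = (1-ρ)/(1-ρ^(K+1)) = (1-0.828283)/(1-0.828283^10) = 0.1717/0.8480 = 0.2025
P_K = P₀×ρ^K = 0.20249 × 0.828283^9 = 0.20249 × 0.18349 = 0.03715
λ_eff = λ(1-P_K) = 8.2 × (1 - 0.037155) = 8.2 × 0.96284 = 7.8953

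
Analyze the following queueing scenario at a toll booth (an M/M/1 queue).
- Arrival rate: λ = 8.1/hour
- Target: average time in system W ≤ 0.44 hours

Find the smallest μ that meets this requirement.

For M/M/1: W = 1/(μ-λ)
Need W ≤ 0.44, so 1/(μ-λ) ≤ 0.44
μ - λ ≥ 1/0.44 = 2.2727
μ ≥ 8.1 + 2.2727 = 10.3727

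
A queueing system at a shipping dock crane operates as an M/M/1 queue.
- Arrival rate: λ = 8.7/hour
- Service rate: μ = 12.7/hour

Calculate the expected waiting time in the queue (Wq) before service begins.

First, compute utilization: ρ = λ/μ = 8.7/12.7 = 0.6850
For M/M/1: Wq = λ/(μ(μ-λ))
Wq = 8.7/(12.7 × (12.7-8.7))
Wq = 8.7/(12.7 × 4.00)
Wq = 0.1713 hours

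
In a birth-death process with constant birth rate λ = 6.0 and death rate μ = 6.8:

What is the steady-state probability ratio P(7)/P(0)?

For constant rates: P(n)/P(0) = (λ/μ)^n
P(7)/P(0) = (6.0/6.8)^7 = 0.88235^7 = 0.4164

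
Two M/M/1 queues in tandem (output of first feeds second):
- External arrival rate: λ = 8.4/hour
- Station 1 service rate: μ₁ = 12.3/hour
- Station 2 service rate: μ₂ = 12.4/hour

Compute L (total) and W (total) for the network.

By Jackson's theorem, each station behaves as independent M/M/1.
Station 1: ρ₁ = 8.4/12.3 = 0.6829, L₁ = ρ₁/(1-ρ₁) = λ/(μ₁-λ) = 8.4/3.90 = 2.1538
Station 2: ρ₂ = 8.4/12.4 = 0.6774, L₂ = ρ₂/(1-ρ₂) = λ/(μ₂-λ) = 8.4/4.00 = 2.1000
Total: L = L₁ + L₂ = 2.1538 + 2.1000 = 4.2538
W = L/λ = 4.2538/8.4 = 0.5064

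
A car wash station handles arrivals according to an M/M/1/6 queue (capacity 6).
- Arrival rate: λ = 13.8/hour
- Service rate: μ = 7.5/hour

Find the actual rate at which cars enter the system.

ρ = λ/μ = 13.8/7.5 = 1.8400
P₀ = (1-ρ)/(1-ρ^(K+1)) = (1-1.8400)/(1-1.8400^7) = -0.8400/-70.4044 = 0.01193
P_K = P₀×ρ^K = 0.01193 × 1.8400^6 = 0.01193 × 38.8067 = 0.4630
λ_eff = λ(1-P_K) = 13.8 × (1 - 0.46301) = 13.8 × 0.53699 = 7.4105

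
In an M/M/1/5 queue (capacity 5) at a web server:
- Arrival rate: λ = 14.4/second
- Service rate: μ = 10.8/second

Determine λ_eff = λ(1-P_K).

ρ = λ/μ = 14.4/10.8 = 1.33333
P₀ = (1-ρ)/(1-ρ^(K+1)) = (1-1.33333)/(1-1.33333^6) = -0.33333/-4.6186 = 0.07217
P_K = P₀×ρ^K = 0.07217 × 1.33333^5 = 0.07217 × 4.2139 = 0.3041
λ_eff = λ(1-P_K) = 14.4 × (1 - 0.304128) = 14.4 × 0.695872 = 10.0206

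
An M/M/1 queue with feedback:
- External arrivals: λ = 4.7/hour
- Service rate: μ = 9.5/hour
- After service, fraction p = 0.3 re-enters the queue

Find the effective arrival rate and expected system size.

Effective arrival rate: λ_eff = λ/(1-p) = 4.7/(1-0.3) = 4.7/0.70 = 6.7143
ρ = λ_eff/μ = 6.7143/9.5 = 0.70677
L = ρ/(1-ρ) = 0.70677/(1-0.70677) = 2.4103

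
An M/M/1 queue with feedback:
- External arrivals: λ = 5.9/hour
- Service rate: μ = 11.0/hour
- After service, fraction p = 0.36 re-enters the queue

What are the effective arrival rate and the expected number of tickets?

Effective arrival rate: λ_eff = λ/(1-p) = 5.9/(1-0.36) = 5.9/0.64 = 9.21875
ρ = λ_eff/μ = 9.21875/11.0 = 0.838068
L = ρ/(1-ρ) = 0.838068/(1-0.838068) = 5.1754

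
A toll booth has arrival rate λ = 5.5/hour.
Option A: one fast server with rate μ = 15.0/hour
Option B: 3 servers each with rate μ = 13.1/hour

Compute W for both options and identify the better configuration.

Option A: single server μ = 15.0 (M/M/1)
  ρ_A = 5.5/15.0 = 0.3667
  W_A = 1/(μ-λ) = 1/(15.0-5.5) = 1/9.50 = 0.1053

Option B: 3 servers μ = 13.1 (M/M/3)
  ρ_B = λ/(cμ) = 5.5/(3×13.1) = 0.1399
  Offered load a = λ/μ = cρ = 5.5/13.1 = 0.4198
  P₀ = [ Σₙ₌₀^2 aⁿ/n! + a^3/(3!(1-ρ)) ]⁻¹
  Σ = a^0/0! + a^1/1! + a^2/2! = 1.0000 + 0.41985 + 0.088136 = 1.5080
  a^3/(3!(1-ρ)) = 0.07401/(6 × 0.8601) = 0.01434
  P₀ = 1/(1.5080 + 0.01434) = 0.6569
  Lq = P₀·a^3·ρ / (3!(1-ρ)²) = 0.6569 × 0.07401 × 0.1399 / (6 × 0.7397) = 0.001533
  Wq_B = Lq/λ = 0.00153298/5.5 = 0.00027872
  W_B = Wq_B + 1/μ = 0.00027872 + 0.076336 = 0.07661

Since W_B = 0.07661 < W_A = 0.1053, Option B (multiple servers) has the shorter time in system.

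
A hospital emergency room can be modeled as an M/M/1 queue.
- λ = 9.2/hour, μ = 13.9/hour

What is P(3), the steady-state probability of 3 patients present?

ρ = λ/μ = 9.2/13.9 = 0.6619
P(n) = (1-ρ)ρⁿ
P(3) = (1-0.6619) × 0.6619^3
P(3) = 0.338100 × 0.289986
P(3) = 0.09804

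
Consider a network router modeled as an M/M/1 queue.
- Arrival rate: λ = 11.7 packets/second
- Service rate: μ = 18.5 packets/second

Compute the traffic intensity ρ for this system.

Server utilization: ρ = λ/μ
ρ = 11.7/18.5 = 0.6324
The server is busy 63.24% of the time.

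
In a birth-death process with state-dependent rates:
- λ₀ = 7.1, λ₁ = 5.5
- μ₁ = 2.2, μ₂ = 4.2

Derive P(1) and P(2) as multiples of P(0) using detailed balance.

Balance equations:
State 0: λ₀P₀ = μ₁P₁ → P₁ = (λ₀/μ₁)P₀ = (7.1/2.2)P₀ = 3.2273P₀
State 1: P₂ = (λ₀λ₁)/(μ₁μ₂)P₀ = (7.1×5.5)/(2.2×4.2)P₀ = 4.2262P₀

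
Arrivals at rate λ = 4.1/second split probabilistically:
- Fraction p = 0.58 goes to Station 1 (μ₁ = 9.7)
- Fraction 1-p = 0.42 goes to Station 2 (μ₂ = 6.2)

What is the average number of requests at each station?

Effective rates: λ₁ = 4.1×0.58 = 2.378, λ₂ = 4.1×0.42 = 1.722
Station 1: ρ₁ = 2.378/9.7 = 0.24515, L₁ = ρ₁/(1-ρ₁) = 0.24515/(1-0.24515) = 0.3248
Station 2: ρ₂ = 1.722/6.2 = 0.2777, L₂ = ρ₂/(1-ρ₂) = 0.2777/(1-0.2777) = 0.3845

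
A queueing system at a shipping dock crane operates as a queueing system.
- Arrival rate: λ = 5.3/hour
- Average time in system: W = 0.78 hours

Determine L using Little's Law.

Little's Law: L = λW
L = 5.3 × 0.78 = 4.1340 containers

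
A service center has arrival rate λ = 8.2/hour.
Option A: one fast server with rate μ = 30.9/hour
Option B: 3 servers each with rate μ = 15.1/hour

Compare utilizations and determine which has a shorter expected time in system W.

Option A: single server μ = 30.9 (M/M/1)
  ρ_A = 8.2/30.9 = 0.2654
  W_A = 1/(μ-λ) = 1/(30.9-8.2) = 1/22.70 = 0.04405

Option B: 3 servers μ = 15.1 (M/M/3)
  ρ_B = λ/(cμ) = 8.2/(3×15.1) = 0.1810
  Offered load a = λ/μ = cρ = 8.2/15.1 = 0.5430
  P₀ = [ Σₙ₌₀^2 aⁿ/n! + a^3/(3!(1-ρ)) ]⁻¹
  Σ = a^0/0! + a^1/1! + a^2/2! = 1.0000 + 0.54305 + 0.14745 = 1.6905
  a^3/(3!(1-ρ)) = 0.16014/(6 × 0.81898) = 0.03259
  P₀ = 1/(1.6905 + 0.03259) = 0.5804
  Lq = P₀·a^3·ρ / (3!(1-ρ)²) = 0.58035 × 0.16014 × 0.18102 / (6 × 0.67074) = 0.004180
  Wq_B = Lq/λ = 0.0041804/8.2 = 0.00050980
  W_B = Wq_B + 1/μ = 0.00050980 + 0.066225 = 0.06673

Since W_A = 0.04405 < W_B = 0.06673, Option A (single fast server) has the shorter time in system.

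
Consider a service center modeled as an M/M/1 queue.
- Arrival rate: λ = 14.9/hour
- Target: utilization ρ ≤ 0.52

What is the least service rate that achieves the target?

ρ = λ/μ, so μ = λ/ρ
μ ≥ 14.9/0.52 = 28.6538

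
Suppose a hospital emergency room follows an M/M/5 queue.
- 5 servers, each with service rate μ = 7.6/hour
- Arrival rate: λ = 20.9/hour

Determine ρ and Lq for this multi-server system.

Traffic intensity: ρ = λ/(cμ) = 20.9/(5×7.6) = 0.5500
Since ρ = 0.5500 < 1, system is stable.
Offered load a = λ/μ = cρ = 20.9/7.6 = 2.7500
P₀ = [ Σₙ₌₀^4 aⁿ/n! + a^5/(5!(1-ρ)) ]⁻¹
Σ = a^0/0! + a^1/1! + a^2/2! + a^3/3! + a^4/4! = 1.00000 + 2.75000 + 3.78125 + 3.46615 + 2.38298 = 13.3804
a^5/(5!(1-ρ)) = 157.2764/(120 × 0.4500) = 2.9125
P₀ = 1/(13.3804 + 2.9125) = 0.06138
Lq = P₀·a^5·ρ / (5!(1-ρ)²) = 0.06138 × 157.2764 × 0.5500 / (120 × 0.2025) = 0.2185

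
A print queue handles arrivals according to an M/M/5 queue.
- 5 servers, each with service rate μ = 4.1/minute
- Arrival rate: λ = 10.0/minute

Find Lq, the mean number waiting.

Traffic intensity: ρ = λ/(cμ) = 10.0/(5×4.1) = 0.4878
Since ρ = 0.4878 < 1, system is stable.
Offered load a = λ/μ = cρ = 10.0/4.1 = 2.4390
P₀ = [ Σₙ₌₀^4 aⁿ/n! + a^5/(5!(1-ρ)) ]⁻¹
Σ = a^0/0! + a^1/1! + a^2/2! + a^3/3! + a^4/4! = 1.00000 + 2.43902 + 2.97442 + 2.41823 + 1.47453 = 10.3062
a^5/(5!(1-ρ)) = 86.3139/(120 × 0.5122) = 1.4043
P₀ = 1/(10.3062 + 1.4043) = 0.08539
Lq = P₀·a^5·ρ / (5!(1-ρ)²) = 0.08539 × 86.3139 × 0.4878 / (120 × 0.2623) = 0.1142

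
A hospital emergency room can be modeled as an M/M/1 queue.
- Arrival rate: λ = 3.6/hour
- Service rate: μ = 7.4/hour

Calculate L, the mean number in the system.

ρ = λ/μ = 3.6/7.4 = 0.4865
For M/M/1: L = λ/(μ-λ)
L = 3.6/(7.4-3.6) = 3.6/3.80
L = 0.9474 patients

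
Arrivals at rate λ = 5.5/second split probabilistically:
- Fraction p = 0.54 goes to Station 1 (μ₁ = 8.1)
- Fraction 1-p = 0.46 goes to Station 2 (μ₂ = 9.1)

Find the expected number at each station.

Effective rates: λ₁ = 5.5×0.54 = 2.97, λ₂ = 5.5×0.46 = 2.53
Station 1: ρ₁ = 2.97/8.1 = 0.366667, L₁ = ρ₁/(1-ρ₁) = 0.366667/(1-0.366667) = 0.5789
Station 2: ρ₂ = 2.53/9.1 = 0.27802, L₂ = ρ₂/(1-ρ₂) = 0.27802/(1-0.27802) = 0.3851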